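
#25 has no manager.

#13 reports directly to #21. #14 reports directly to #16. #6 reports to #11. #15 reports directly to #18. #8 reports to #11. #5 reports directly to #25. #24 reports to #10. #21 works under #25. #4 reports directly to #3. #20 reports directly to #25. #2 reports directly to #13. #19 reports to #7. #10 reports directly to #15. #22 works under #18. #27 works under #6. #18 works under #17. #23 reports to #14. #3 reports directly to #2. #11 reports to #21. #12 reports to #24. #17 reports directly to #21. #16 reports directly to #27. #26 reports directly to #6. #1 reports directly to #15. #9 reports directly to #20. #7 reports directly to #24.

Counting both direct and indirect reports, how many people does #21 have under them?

#21 directly manages #17, #11, #13. Under #17: #18, #22, #15, #1, #10, #24, #7, #19, #12 (9). Under #11: #8, #6, #26, #27, #16, #14, #23 (7). Under #13: #2, #3, #4 (3). So #21's organization is 3 direct reports plus everyone under them: 10 + 8 + 4 = 22.

22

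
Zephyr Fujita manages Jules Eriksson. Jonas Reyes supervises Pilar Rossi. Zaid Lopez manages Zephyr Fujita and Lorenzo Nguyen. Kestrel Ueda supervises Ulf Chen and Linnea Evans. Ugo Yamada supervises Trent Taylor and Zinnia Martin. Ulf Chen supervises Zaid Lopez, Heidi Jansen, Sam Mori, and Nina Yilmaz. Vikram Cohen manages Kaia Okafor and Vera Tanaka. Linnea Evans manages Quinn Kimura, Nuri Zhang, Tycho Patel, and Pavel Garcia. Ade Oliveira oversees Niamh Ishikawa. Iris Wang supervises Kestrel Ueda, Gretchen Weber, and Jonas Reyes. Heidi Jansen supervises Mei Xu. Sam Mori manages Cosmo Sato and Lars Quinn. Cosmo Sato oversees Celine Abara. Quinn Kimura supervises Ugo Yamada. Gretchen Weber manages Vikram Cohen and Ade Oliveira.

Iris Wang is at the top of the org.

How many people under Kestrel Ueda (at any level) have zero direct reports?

11

The people in Kestrel Ueda's organization with no one reporting to them are Pavel Garcia, Tycho Patel, Nuri Zhang, Zinnia Martin, Trent Taylor, Mei Xu, Nina Yilmaz, Lars Quinn, Celine Abara, Lorenzo Nguyen, Jules Eriksson. That is 11.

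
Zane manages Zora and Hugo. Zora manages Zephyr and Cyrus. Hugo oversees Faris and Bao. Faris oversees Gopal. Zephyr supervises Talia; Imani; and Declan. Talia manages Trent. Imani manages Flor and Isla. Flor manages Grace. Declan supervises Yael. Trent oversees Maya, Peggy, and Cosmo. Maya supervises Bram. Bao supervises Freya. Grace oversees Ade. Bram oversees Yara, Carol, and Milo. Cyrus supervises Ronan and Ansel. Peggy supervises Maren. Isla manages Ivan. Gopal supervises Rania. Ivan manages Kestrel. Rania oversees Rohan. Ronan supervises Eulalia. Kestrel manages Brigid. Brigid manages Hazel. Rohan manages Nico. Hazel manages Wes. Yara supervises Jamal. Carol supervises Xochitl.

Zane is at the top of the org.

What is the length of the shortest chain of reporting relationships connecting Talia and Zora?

2

Talia is in Zora's organization: the chain from Talia up to Zora is Talia → Zephyr → Zora, which is 2 links.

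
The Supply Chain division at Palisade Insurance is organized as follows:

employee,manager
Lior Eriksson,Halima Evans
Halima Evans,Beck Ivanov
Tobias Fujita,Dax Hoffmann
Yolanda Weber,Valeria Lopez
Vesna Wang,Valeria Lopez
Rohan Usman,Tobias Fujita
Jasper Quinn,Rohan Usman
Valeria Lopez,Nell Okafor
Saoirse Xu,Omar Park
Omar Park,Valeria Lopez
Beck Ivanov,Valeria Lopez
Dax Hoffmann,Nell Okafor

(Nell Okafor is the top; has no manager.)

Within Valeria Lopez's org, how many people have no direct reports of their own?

4

The people in Valeria Lopez's organization with no one reporting to them are Vesna Wang, Lior Eriksson, Yolanda Weber, Saoirse Xu. That is 4.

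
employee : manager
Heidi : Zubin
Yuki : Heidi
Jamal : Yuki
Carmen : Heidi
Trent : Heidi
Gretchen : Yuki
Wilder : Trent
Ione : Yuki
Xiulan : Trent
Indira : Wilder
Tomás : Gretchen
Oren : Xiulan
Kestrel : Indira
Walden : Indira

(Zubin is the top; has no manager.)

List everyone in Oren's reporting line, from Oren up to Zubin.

Oren -> Xiulan -> Trent -> Heidi -> Zubin

Oren reports to Xiulan. Xiulan reports to Trent. Trent reports to Heidi. Heidi reports to Zubin. Zubin is at the top.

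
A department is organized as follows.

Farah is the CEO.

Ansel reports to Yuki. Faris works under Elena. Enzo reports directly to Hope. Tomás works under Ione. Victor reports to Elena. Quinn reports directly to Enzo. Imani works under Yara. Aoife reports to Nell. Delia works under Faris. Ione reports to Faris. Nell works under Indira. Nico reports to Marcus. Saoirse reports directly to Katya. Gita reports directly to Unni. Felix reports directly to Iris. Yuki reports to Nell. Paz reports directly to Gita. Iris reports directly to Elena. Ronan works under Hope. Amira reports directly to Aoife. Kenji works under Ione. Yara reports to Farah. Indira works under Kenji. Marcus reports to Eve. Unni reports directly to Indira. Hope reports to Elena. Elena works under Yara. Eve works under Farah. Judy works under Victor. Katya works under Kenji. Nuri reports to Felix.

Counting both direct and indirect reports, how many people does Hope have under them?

3

Hope directly manages Enzo, Ronan. Under Enzo: Quinn (1). Ronan has no reports. So Hope's organization is 2 direct reports plus everyone under them: 2 + 1 = 3.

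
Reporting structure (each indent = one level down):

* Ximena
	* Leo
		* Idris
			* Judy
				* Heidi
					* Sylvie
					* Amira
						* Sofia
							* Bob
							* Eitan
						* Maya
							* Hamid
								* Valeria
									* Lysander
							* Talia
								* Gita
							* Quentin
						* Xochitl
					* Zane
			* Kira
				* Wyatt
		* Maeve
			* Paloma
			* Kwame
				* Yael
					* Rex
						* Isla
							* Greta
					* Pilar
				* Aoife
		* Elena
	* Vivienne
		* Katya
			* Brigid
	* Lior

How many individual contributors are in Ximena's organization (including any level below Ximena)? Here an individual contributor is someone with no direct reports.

16

The people in Ximena's organization with no one reporting to them are Lior, Brigid, Elena, Aoife, Pilar, Greta, Paloma, Wyatt, Zane, Xochitl, Quentin, Gita, Lysander, Eitan, Bob, Sylvie. That is 16.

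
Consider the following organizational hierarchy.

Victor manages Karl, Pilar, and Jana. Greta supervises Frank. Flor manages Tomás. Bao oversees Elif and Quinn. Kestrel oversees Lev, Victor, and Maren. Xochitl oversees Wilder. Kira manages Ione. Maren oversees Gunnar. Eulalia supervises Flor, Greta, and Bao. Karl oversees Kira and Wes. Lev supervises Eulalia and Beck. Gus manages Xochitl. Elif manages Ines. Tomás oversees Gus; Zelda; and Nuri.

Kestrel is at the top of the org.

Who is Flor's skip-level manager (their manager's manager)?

Flor reports to Eulalia, and Eulalia reports to Lev. So Flor's skip-level manager is Lev.

Lev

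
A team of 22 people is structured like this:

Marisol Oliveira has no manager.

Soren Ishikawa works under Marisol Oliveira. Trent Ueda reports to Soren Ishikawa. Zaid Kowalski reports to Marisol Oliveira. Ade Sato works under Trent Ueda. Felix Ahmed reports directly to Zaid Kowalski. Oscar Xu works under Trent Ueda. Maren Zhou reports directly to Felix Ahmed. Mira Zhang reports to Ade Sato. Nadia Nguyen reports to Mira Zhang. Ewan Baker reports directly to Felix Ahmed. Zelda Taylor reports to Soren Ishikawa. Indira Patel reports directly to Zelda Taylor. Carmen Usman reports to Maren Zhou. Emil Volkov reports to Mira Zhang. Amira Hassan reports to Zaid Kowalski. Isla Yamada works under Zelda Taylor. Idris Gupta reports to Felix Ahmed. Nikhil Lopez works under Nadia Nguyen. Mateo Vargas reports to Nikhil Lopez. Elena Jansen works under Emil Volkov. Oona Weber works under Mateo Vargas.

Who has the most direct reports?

Felix Ahmed

Direct-report counts: Marisol Oliveira has 2; Zaid Kowalski has 2; Felix Ahmed has 3; Maren Zhou has 1; Soren Ishikawa has 2; Zelda Taylor has 2; Trent Ueda has 2; Ade Sato has 1; Mira Zhang has 2; Emil Volkov has 1; Nadia Nguyen has 1; Nikhil Lopez has 1; Mateo Vargas has 1. The largest is 3, held by Felix Ahmed.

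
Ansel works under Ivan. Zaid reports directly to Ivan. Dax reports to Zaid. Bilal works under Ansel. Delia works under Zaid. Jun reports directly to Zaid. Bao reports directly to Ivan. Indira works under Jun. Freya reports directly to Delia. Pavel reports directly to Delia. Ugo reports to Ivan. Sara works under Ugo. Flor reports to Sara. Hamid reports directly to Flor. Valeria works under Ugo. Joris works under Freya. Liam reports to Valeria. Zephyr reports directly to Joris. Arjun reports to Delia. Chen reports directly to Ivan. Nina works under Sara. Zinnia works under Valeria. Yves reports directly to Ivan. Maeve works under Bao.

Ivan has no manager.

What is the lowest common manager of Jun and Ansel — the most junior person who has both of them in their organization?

Ivan

Jun's chain of managers is Zaid, Ivan. Ansel's chain of managers is Ivan. The first manager that appears in both chains is Ivan.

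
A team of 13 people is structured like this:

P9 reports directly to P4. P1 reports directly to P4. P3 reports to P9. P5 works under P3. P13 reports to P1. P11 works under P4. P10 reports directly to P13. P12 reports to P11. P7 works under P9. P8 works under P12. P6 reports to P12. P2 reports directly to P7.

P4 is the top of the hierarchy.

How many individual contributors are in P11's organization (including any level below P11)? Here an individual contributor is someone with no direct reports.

The people in P11's organization with no one reporting to them are P6, P8. That is 2.

2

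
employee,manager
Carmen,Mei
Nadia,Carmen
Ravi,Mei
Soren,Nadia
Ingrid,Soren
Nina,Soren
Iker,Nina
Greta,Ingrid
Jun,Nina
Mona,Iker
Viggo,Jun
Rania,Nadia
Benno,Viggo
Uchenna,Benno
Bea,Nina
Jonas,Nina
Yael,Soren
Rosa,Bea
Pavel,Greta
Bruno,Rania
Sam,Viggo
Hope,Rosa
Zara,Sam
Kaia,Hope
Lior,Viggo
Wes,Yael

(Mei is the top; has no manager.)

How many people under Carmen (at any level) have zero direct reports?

The people in Carmen's organization with no one reporting to them are Bruno, Wes, Jonas, Kaia, Lior, Zara, Uchenna, Mona, Pavel. That is 9.

9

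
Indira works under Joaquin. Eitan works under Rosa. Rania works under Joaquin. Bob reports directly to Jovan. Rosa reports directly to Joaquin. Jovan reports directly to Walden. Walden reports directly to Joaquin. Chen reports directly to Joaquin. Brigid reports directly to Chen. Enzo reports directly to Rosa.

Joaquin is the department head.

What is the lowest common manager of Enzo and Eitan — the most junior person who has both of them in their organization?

Enzo's chain of managers is Rosa, Joaquin. Eitan's chain of managers is Rosa, Joaquin. The first manager that appears in both chains is Rosa.

Rosa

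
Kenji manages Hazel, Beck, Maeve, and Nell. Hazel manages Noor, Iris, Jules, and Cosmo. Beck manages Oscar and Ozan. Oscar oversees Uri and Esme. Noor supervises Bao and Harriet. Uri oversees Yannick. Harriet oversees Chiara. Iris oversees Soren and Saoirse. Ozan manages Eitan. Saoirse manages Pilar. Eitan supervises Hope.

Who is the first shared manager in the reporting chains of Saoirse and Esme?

Saoirse's chain of managers is Iris, Hazel, Kenji. Esme's chain of managers is Oscar, Beck, Kenji. The first manager that appears in both chains is Kenji.

Kenji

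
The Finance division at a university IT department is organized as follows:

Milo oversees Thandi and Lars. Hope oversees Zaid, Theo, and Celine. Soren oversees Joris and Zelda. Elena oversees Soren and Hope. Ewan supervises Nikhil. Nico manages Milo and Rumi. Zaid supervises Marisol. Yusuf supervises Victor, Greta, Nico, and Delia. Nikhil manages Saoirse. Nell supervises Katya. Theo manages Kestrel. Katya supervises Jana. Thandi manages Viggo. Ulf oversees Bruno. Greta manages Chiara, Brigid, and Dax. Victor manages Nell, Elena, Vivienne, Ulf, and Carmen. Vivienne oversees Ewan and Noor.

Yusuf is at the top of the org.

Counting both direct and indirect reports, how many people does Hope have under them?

Hope directly manages Zaid, Theo, Celine. Under Zaid: Marisol (1). Under Theo: Kestrel (1). Celine has no reports. So Hope's organization is 3 direct reports plus everyone under them: 2 + 2 + 1 = 5.

5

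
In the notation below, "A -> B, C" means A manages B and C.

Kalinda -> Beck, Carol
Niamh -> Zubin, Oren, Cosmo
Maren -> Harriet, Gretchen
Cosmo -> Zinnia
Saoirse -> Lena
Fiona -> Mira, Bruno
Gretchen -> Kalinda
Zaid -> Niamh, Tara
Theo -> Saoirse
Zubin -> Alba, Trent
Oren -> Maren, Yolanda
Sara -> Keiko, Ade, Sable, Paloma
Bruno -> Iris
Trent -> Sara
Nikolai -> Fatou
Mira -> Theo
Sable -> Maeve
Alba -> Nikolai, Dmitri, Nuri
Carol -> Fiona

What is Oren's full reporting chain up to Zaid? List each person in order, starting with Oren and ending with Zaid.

Oren reports to Niamh. Niamh reports to Zaid. Zaid is at the top.

Oren -> Niamh -> Zaid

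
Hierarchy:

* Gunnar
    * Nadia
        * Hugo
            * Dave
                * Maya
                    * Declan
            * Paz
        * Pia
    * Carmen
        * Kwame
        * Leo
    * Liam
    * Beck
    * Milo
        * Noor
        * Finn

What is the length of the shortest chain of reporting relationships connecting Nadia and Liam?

Nadia is 1 level below Gunnar, and Liam is 1 level below Gunnar (their lowest common manager). The shortest path runs up from Nadia to Gunnar and back down to Liam: 1 + 1 = 2 links.

2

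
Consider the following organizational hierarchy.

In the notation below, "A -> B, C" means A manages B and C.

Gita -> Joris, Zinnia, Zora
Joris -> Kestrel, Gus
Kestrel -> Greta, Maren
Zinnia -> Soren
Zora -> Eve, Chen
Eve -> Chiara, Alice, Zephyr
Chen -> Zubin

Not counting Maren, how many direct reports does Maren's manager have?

Maren reports to Kestrel. Kestrel's other direct reports are Greta — 1 peer.

1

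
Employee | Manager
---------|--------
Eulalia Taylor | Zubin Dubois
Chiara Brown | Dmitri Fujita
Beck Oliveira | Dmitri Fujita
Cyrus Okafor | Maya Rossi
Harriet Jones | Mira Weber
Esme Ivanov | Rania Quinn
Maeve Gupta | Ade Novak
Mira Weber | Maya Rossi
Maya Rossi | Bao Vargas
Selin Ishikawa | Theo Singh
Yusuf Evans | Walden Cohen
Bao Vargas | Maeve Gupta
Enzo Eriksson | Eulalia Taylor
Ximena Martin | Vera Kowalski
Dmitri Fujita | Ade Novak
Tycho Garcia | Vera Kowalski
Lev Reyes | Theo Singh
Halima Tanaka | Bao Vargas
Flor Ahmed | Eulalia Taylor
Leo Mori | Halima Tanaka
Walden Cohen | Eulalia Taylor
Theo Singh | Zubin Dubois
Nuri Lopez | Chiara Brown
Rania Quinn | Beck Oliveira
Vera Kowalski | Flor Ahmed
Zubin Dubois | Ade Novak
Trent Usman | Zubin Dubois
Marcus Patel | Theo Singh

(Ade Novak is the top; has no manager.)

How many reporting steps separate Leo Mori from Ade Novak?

Chain from Leo Mori up to Ade Novak: Leo Mori → Halima Tanaka → Bao Vargas → Maeve Gupta → Ade Novak. That is 4 steps up, so Leo Mori is 4 levels below Ade Novak.

4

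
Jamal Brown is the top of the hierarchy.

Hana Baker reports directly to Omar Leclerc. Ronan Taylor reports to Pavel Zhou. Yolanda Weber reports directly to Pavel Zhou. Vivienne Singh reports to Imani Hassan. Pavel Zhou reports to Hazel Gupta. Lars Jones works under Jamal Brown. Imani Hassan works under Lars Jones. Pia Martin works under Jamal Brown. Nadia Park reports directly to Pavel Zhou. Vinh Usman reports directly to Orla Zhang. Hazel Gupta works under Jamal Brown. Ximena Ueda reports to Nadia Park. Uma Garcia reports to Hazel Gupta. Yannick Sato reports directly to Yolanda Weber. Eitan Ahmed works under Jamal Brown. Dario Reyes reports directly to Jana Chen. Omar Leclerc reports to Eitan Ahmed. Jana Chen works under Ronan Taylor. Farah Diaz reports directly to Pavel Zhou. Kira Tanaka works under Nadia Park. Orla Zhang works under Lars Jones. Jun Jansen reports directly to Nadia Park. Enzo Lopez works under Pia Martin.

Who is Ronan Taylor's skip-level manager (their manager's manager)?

Ronan Taylor reports to Pavel Zhou, and Pavel Zhou reports to Hazel Gupta. So Ronan Taylor's skip-level manager is Hazel Gupta.

Hazel Gupta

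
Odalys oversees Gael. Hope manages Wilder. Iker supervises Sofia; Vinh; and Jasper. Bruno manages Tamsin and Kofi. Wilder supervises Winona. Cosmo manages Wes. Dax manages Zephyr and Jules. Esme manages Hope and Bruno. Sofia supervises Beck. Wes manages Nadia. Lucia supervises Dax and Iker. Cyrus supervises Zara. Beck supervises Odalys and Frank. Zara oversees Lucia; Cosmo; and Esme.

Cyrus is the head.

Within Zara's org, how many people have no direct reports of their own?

The people in Zara's organization with no one reporting to them are Tamsin, Kofi, Winona, Nadia, Vinh, Jasper, Frank, Gael, Jules, Zephyr. That is 10.

10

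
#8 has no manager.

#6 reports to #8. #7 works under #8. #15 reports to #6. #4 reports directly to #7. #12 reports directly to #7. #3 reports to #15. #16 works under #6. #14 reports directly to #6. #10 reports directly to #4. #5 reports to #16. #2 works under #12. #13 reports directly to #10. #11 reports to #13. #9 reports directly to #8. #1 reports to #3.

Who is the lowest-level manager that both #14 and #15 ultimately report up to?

#14's chain of managers is #6, #8. #15's chain of managers is #6, #8. The first manager that appears in both chains is #6.

#6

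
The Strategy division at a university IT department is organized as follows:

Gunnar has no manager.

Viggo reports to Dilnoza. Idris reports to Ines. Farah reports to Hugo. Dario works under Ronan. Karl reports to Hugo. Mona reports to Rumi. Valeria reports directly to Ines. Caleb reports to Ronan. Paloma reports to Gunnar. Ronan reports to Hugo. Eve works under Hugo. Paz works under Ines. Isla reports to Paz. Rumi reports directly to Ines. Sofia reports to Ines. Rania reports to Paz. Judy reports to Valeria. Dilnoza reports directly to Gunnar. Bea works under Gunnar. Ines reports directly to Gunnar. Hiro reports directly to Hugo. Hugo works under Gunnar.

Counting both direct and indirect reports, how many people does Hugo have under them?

Hugo directly manages Karl, Eve, Farah, Ronan, Hiro. Karl has no reports. Eve has no reports. Farah has no reports. Under Ronan: Caleb, Dario (2). Hiro has no reports. So Hugo's organization is 5 direct reports plus everyone under them: 1 + 1 + 1 + 3 + 1 = 7.

7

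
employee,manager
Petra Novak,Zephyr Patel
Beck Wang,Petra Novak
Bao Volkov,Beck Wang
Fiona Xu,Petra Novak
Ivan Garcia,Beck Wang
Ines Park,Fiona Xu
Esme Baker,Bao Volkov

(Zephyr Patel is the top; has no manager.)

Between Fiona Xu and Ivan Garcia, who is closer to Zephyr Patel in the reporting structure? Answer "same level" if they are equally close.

Fiona Xu

Fiona Xu is 2 levels below Zephyr Patel; Ivan Garcia is 3. Fiona Xu is higher.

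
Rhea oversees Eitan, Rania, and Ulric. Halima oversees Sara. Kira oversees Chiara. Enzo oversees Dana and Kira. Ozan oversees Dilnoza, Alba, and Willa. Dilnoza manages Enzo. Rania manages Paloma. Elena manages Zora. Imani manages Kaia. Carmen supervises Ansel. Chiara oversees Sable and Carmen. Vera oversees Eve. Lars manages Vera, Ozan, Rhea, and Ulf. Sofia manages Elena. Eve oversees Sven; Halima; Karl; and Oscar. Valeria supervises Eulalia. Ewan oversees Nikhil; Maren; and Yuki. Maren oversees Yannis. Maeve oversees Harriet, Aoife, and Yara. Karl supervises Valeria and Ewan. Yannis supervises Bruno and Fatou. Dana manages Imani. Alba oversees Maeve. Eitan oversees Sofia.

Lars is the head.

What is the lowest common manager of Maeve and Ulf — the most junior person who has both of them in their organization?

Maeve's chain of managers is Alba, Ozan, Lars. Ulf's chain of managers is Lars. The first manager that appears in both chains is Lars.

Lars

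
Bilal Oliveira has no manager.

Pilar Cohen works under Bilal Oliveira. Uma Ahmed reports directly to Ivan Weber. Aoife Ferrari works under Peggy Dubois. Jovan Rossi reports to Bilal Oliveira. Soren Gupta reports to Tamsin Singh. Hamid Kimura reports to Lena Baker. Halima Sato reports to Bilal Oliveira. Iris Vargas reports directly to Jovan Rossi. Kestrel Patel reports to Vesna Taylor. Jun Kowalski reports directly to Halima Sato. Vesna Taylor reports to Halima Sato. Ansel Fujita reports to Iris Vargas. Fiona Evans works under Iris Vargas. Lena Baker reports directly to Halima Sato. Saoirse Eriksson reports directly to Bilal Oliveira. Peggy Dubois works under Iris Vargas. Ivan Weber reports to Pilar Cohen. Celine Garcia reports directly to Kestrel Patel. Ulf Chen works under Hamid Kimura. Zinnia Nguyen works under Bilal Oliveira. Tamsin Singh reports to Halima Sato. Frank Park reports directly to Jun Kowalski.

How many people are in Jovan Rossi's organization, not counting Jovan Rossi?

Jovan Rossi directly manages Iris Vargas. Under Iris Vargas: Fiona Evans, Peggy Dubois, Aoife Ferrari, Ansel Fujita (4). That's 5 in total.

5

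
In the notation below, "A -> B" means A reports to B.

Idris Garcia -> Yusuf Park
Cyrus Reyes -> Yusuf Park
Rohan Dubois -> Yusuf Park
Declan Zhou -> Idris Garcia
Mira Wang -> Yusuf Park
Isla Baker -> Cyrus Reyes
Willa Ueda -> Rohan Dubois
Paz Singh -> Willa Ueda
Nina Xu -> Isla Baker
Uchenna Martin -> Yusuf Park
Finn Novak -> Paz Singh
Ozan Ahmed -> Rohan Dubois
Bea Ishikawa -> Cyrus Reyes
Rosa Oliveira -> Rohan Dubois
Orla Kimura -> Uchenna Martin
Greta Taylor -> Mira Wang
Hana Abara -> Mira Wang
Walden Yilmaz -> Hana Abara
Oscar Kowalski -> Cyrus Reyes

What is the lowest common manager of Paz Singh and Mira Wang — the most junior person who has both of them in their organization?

Paz Singh's chain of managers is Willa Ueda, Rohan Dubois, Yusuf Park. Mira Wang's chain of managers is Yusuf Park. The first manager that appears in both chains is Yusuf Park.

Yusuf Park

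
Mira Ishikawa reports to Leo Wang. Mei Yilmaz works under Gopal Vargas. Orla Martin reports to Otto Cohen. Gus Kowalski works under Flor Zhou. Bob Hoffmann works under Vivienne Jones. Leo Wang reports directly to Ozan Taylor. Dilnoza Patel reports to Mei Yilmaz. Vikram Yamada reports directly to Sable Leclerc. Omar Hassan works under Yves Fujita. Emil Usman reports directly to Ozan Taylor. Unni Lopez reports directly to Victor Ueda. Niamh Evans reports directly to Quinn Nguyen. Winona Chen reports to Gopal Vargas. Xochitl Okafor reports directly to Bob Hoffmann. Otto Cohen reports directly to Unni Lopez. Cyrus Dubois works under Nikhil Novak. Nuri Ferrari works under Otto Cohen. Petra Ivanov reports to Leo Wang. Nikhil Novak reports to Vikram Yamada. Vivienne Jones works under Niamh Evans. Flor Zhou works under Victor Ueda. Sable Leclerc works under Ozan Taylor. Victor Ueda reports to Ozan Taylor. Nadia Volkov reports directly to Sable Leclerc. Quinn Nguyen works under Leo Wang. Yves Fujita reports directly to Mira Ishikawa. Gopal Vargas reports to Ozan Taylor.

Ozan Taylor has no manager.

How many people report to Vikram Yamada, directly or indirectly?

2

Vikram Yamada directly manages Nikhil Novak. Under Nikhil Novak: Cyrus Dubois (1). That's 2 in total.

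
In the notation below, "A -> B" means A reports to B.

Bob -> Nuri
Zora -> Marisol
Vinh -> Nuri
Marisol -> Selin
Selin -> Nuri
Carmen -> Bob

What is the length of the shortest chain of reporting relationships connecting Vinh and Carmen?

3

Vinh is 1 level below Nuri, and Carmen is 2 levels below Nuri (their lowest common manager). The shortest path runs up from Vinh to Nuri and back down to Carmen: 1 + 2 = 3 links.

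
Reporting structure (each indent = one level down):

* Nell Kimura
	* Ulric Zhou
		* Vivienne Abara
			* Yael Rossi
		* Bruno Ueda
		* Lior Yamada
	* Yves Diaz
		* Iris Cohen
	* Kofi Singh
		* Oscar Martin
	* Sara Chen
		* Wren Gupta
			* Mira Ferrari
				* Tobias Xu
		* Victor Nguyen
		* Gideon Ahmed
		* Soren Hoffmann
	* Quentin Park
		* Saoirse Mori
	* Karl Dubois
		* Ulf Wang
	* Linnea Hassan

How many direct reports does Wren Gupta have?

Wren Gupta directly manages Mira Ferrari. That is 1 direct report.

1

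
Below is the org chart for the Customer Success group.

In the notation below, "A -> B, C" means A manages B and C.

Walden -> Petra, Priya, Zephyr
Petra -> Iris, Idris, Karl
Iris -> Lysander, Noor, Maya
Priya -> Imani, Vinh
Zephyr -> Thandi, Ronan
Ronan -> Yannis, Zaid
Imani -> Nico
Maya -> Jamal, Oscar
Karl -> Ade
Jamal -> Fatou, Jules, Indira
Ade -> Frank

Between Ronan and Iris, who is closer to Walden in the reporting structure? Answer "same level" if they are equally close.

same level

Both Ronan and Iris are 2 levels below Walden.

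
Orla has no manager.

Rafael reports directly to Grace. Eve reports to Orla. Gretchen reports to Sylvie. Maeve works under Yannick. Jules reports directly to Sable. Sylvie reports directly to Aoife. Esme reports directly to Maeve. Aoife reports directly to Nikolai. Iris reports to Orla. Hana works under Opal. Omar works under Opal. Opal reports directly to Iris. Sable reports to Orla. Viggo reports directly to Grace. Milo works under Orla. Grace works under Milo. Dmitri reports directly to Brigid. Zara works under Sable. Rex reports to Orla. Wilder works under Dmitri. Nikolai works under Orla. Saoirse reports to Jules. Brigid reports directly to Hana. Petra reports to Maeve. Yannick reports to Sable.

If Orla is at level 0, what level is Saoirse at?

Chain from Saoirse up to Orla: Saoirse → Jules → Sable → Orla. That is 3 steps up, so Saoirse is 3 levels below Orla.

3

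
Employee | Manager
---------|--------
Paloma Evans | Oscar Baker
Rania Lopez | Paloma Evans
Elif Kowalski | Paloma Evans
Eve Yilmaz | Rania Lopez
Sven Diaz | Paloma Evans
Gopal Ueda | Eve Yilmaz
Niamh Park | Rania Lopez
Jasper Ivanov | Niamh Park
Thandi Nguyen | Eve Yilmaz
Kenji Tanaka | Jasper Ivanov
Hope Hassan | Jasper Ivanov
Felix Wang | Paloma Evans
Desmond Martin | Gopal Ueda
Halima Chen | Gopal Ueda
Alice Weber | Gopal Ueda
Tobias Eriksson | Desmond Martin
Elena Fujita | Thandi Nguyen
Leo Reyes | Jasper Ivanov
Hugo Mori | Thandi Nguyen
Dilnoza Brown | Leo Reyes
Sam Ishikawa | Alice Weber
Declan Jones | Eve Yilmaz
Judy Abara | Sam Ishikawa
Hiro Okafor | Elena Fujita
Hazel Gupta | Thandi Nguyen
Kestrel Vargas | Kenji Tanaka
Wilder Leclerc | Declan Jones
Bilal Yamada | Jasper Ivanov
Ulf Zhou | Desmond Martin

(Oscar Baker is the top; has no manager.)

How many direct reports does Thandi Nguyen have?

Thandi Nguyen directly manages Elena Fujita, Hugo Mori, Hazel Gupta. That is 3 direct reports.

3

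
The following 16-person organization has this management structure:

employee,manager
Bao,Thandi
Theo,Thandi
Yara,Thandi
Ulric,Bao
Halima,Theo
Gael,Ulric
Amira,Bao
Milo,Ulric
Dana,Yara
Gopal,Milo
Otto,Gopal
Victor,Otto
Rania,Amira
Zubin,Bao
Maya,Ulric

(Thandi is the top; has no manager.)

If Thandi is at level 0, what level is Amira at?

Chain from Amira up to Thandi: Amira → Bao → Thandi. That is 2 steps up, so Amira is 2 levels below Thandi.

2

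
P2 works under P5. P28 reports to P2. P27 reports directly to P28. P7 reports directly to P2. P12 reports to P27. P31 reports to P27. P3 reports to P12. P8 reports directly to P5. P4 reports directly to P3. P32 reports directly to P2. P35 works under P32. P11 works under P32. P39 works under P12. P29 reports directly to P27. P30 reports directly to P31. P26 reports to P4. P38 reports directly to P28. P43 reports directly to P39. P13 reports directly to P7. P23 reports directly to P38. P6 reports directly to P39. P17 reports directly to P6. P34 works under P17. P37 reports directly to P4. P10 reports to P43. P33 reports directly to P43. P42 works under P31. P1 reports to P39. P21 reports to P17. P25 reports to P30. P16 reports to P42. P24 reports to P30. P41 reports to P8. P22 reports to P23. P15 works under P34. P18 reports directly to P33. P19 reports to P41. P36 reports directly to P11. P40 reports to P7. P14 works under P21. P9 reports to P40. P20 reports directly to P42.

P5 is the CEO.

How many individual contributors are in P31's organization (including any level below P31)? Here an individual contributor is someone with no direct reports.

The people in P31's organization with no one reporting to them are P20, P16, P24, P25. That is 4.

4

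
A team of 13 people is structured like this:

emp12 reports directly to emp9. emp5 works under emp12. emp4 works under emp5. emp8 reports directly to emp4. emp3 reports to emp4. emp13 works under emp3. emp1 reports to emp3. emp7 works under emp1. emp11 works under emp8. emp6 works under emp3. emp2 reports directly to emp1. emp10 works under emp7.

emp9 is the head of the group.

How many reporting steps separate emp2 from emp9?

6

Chain from emp2 up to emp9: emp2 → emp1 → emp3 → emp4 → emp5 → emp12 → emp9. That is 6 steps up, so emp2 is 6 levels below emp9.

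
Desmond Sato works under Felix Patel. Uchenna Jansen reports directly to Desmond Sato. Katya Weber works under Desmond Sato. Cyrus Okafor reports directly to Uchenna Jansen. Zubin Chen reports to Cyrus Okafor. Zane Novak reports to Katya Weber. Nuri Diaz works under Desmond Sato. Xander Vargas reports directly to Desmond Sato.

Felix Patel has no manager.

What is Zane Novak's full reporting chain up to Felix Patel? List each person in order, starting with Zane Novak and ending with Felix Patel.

Zane Novak -> Katya Weber -> Desmond Sato -> Felix Patel

Zane Novak reports to Katya Weber. Katya Weber reports to Desmond Sato. Desmond Sato reports to Felix Patel. Felix Patel is at the top.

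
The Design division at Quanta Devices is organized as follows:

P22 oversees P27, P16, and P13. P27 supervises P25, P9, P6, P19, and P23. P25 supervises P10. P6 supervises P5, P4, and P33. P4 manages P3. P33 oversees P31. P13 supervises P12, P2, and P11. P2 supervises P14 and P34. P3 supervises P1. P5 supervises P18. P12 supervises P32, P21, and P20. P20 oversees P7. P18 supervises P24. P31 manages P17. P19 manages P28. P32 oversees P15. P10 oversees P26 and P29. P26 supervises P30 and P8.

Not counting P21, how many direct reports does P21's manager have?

2

P21 reports to P12. P12's other direct reports are P20, P32 — 2 peers.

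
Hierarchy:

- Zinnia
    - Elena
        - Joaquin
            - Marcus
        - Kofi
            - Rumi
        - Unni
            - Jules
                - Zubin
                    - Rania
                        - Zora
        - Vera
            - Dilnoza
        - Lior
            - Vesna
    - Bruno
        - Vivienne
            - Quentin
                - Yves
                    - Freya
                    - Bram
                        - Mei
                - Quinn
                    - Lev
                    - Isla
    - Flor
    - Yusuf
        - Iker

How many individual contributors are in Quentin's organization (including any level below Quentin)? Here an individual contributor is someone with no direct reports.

4

The people in Quentin's organization with no one reporting to them are Isla, Lev, Mei, Freya. That is 4.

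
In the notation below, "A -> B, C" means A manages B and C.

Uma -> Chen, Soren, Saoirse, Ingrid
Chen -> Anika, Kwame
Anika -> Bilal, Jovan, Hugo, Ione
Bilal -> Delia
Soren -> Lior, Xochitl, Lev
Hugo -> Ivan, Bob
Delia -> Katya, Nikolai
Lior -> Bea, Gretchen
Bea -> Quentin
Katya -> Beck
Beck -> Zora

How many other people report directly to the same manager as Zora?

0

Zora reports to Beck, and Beck has no other direct reports. Zora has 0 peers.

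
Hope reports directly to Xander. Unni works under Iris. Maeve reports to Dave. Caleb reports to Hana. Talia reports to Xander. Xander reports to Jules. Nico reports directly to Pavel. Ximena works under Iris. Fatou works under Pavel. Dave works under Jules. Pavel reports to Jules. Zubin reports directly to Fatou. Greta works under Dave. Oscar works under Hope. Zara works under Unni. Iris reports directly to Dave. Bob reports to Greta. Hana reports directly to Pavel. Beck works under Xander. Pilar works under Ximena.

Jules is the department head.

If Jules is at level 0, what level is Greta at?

2

Chain from Greta up to Jules: Greta → Dave → Jules. That is 2 steps up, so Greta is 2 levels below Jules.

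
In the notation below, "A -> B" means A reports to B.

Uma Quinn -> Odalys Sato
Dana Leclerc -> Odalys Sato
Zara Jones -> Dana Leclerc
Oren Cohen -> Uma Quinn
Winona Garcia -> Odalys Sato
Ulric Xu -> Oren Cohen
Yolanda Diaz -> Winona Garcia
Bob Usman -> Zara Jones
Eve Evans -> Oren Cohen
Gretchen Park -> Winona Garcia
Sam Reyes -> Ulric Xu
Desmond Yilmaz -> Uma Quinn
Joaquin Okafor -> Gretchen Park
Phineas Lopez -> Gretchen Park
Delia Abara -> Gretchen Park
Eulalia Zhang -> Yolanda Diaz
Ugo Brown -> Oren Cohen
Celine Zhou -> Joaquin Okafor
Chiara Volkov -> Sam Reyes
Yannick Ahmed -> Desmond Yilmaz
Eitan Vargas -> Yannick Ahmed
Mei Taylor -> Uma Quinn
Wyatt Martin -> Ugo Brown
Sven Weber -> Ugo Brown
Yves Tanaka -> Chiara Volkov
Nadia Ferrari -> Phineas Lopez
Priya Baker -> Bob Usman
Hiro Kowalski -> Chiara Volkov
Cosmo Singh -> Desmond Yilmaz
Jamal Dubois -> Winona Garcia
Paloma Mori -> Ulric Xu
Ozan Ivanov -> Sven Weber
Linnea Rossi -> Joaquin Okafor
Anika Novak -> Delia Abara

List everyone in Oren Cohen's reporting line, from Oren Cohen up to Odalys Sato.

Oren Cohen reports to Uma Quinn. Uma Quinn reports to Odalys Sato. Odalys Sato is at the top.

Oren Cohen -> Uma Quinn -> Odalys Sato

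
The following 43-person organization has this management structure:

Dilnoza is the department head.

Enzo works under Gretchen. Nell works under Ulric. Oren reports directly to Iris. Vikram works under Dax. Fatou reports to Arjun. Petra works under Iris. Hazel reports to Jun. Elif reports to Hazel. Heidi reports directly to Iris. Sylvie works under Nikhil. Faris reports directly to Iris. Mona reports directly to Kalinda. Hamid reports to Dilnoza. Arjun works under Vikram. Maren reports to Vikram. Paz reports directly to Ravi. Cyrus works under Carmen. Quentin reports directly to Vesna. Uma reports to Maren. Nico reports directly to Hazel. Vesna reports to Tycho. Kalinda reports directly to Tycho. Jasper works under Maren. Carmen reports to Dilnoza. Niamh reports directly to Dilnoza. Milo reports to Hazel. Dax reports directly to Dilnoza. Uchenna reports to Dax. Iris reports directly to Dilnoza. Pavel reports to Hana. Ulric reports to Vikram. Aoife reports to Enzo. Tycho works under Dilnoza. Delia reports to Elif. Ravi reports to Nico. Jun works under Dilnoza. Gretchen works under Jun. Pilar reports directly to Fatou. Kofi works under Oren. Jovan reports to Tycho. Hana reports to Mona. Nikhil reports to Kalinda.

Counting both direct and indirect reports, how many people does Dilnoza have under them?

42

Dilnoza directly manages Carmen, Tycho, Jun, Dax, Iris, Niamh, Hamid. Under Carmen: Cyrus (1). Under Tycho: Jovan, Vesna, Quentin, Kalinda, Mona, Hana, Pavel, Nikhil, Sylvie (9). Under Jun: Hazel, Milo, Elif, Delia, Nico, Ravi, Paz, Gretchen, Enzo, Aoife (10). Under Dax: Uchenna, Vikram, Ulric, Nell, Arjun, Fatou, Pilar, Maren, Uma, Jasper (10). Under Iris: Petra, Heidi, Faris, Oren, Kofi (5). Niamh has no reports. Hamid has no reports. So Dilnoza's organization is 7 direct reports plus everyone under them: 2 + 10 + 11 + 11 + 6 + 1 + 1 = 42.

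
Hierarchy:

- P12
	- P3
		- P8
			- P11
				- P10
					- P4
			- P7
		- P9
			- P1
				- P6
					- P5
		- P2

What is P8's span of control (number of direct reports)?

2

P8 directly manages P11, P7. That is 2 direct reports.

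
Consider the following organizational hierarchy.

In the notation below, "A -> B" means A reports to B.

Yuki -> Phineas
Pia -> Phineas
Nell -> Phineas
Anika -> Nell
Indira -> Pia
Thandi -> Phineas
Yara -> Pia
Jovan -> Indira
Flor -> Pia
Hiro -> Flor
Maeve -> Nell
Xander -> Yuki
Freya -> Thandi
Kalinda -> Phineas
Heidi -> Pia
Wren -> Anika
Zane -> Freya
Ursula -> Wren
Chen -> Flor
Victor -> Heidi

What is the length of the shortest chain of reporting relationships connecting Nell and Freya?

3

Nell is 1 level below Phineas, and Freya is 2 levels below Phineas (their lowest common manager). The shortest path runs up from Nell to Phineas and back down to Freya: 1 + 2 = 3 links.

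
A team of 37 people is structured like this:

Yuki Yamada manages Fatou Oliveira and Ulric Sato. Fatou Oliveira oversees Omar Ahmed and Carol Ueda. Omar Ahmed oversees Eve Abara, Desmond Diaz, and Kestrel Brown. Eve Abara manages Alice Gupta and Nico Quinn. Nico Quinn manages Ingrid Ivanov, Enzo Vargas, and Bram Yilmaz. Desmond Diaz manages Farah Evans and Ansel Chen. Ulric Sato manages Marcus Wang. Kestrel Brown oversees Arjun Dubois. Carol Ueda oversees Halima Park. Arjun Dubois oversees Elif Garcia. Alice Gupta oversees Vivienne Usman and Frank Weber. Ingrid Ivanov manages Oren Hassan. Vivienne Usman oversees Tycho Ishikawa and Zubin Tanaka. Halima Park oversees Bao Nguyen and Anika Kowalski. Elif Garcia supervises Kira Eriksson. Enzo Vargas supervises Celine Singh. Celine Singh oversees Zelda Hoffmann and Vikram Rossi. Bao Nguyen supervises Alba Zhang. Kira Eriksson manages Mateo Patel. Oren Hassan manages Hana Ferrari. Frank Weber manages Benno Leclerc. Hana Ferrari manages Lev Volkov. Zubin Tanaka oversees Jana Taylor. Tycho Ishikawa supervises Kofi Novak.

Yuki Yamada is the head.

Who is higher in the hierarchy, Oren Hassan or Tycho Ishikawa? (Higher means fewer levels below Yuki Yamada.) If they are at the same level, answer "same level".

Both Oren Hassan and Tycho Ishikawa are 6 levels below Yuki Yamada.

same level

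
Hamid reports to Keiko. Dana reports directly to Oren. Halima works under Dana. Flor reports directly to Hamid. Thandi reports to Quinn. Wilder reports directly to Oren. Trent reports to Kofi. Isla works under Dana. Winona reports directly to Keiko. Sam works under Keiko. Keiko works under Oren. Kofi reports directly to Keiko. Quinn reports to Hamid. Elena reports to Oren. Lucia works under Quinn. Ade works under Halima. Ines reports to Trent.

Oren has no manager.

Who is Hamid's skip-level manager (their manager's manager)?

Oren

Hamid reports to Keiko, and Keiko reports to Oren. So Hamid's skip-level manager is Oren.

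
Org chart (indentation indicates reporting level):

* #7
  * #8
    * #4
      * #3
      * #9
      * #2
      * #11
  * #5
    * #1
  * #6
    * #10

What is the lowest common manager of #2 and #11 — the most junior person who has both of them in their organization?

#2's chain of managers is #4, #8, #7. #11's chain of managers is #4, #8, #7. The first manager that appears in both chains is #4.

#4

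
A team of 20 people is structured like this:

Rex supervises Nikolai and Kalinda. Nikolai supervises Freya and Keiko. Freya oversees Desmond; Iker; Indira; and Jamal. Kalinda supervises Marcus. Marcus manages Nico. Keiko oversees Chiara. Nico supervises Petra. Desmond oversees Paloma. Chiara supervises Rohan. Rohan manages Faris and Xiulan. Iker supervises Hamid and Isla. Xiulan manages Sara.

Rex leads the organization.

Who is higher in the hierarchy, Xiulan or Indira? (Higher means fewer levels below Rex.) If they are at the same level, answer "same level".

Indira

Xiulan is 5 levels below Rex; Indira is 3. Indira is higher.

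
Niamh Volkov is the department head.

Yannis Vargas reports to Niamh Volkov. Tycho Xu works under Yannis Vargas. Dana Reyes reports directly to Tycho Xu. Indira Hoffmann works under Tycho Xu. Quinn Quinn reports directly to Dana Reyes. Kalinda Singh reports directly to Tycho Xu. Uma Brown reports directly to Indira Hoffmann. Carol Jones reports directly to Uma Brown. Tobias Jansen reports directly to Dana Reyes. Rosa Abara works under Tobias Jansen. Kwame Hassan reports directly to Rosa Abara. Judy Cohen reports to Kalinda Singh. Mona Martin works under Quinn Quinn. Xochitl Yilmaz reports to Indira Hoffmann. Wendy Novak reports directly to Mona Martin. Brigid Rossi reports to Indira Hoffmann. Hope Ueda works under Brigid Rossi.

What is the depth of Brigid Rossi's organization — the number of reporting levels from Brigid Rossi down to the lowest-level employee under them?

1

The longest chain under Brigid Rossi runs Brigid Rossi → Hope Ueda, which is 1 level below Brigid Rossi.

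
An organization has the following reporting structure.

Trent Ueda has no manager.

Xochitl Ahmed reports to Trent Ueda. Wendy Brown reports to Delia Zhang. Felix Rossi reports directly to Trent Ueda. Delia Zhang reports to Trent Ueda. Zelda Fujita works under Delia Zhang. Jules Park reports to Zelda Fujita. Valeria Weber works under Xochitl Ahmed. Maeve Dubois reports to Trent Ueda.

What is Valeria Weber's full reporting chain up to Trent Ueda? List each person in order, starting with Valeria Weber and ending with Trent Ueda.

Valeria Weber reports to Xochitl Ahmed. Xochitl Ahmed reports to Trent Ueda. Trent Ueda is at the top.

Valeria Weber -> Xochitl Ahmed -> Trent Ueda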